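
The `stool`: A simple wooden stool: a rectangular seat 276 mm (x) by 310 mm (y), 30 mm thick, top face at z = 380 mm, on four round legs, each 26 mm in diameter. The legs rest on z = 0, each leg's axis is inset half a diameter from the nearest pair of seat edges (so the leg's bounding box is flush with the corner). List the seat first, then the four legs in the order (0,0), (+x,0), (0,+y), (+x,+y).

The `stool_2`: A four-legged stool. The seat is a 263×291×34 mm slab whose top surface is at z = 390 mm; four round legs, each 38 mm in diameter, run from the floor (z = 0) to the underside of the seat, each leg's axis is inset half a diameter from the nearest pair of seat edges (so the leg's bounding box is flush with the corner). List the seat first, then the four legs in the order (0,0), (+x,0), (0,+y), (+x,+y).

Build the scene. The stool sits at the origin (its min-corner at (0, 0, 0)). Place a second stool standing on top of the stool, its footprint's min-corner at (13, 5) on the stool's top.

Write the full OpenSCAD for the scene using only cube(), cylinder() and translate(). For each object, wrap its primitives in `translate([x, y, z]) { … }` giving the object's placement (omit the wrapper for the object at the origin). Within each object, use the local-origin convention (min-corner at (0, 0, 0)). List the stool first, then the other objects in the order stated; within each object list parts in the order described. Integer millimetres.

translate([0, 0, 350]) cube([276, 310, 30]);
translate([13, 13, 0]) cylinder(h = 350, r = 13);
translate([263, 13, 0]) cylinder(h = 350, r = 13);
translate([13, 297, 0]) cylinder(h = 350, r = 13);
translate([263, 297, 0]) cylinder(h = 350, r = 13);
translate([13, 5, 380]) {
  translate([0, 0, 356]) cube([263, 291, 34]);
  translate([19, 19, 0]) cylinder(h = 356, r = 19);
  translate([244, 19, 0]) cylinder(h = 356, r = 19);
  translate([19, 272, 0]) cylinder(h = 356, r = 19);
  translate([244, 272, 0]) cylinder(h = 356, r = 19);
}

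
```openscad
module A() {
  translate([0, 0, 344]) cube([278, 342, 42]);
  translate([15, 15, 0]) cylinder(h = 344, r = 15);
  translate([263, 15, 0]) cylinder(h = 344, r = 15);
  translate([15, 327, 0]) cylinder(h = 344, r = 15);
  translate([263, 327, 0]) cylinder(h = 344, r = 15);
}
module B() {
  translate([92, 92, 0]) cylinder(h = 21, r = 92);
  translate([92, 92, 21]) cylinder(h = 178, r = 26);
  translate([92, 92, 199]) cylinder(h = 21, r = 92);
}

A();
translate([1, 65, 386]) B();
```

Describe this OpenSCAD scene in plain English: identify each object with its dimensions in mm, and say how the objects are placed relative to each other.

A is a simple wooden stool: a rectangular seat 278 mm (x) by 342 mm (y), 42 mm thick, top face at z = 386 mm, on four round legs, each 30 mm in diameter. The legs rest on z = 0, each leg's axis is inset half a diameter from the nearest pair of seat edges (so the leg's bounding box is flush with the corner).

B is a spool: two coaxial disc flanges of radius 92 mm and thickness 21 mm, joined by a core cylinder of radius 26 mm and height 178 mm. The lower flange rests on z = 0 and the three cylinders share a vertical axis.

The spool is on top of the stool.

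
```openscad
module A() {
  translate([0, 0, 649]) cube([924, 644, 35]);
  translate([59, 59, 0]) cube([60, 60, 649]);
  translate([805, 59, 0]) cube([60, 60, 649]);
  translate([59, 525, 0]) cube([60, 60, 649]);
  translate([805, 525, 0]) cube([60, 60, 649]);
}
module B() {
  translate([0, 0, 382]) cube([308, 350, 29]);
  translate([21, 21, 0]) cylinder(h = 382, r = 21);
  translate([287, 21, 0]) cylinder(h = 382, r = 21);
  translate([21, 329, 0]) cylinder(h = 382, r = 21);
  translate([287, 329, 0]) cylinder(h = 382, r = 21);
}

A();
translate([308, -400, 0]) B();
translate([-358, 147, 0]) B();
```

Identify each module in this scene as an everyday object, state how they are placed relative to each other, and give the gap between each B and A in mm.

A is a table. B is a stool. Two stools sit around the table at the −y, −x sides. The gap between each stool and the table is 50 mm.

Each stool's nearest face is 50 mm from the table's bounding box.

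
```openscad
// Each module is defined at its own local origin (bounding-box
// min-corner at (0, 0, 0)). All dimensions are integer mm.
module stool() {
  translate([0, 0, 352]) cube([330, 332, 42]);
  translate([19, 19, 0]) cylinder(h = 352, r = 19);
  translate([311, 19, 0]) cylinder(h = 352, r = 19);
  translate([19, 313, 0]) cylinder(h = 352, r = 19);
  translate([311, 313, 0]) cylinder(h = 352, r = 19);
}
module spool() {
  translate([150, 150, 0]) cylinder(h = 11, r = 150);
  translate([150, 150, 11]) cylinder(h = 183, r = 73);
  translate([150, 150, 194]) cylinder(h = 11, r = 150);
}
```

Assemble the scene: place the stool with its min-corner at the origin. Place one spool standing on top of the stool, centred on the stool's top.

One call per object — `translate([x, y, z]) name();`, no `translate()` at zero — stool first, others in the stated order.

stool();
translate([15, 16, 394]) spool();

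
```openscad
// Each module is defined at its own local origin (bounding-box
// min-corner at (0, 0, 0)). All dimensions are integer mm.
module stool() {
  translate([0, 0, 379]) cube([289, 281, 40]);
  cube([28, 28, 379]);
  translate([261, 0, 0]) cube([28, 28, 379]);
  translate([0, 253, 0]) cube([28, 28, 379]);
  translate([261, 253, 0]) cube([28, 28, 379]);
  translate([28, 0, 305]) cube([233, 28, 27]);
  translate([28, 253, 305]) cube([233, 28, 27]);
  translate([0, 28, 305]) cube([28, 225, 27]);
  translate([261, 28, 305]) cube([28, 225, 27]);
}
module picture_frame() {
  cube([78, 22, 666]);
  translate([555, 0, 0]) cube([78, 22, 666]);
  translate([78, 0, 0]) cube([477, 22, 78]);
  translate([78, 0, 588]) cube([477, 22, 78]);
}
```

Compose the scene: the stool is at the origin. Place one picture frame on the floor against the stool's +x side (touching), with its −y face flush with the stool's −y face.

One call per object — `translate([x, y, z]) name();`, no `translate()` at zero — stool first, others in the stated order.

stool();
translate([289, 0, 0]) picture_frame();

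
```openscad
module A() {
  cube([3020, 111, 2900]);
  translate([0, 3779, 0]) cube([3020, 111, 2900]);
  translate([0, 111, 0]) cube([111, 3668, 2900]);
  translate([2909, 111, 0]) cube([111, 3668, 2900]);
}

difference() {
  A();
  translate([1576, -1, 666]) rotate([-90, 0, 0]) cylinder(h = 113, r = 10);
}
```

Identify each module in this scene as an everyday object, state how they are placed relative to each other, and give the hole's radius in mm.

The subtracted cylinder has r = 10 mm.

A is a house frame. The house frame has a circular hole through its front wall. The hole's radius is 10 mm.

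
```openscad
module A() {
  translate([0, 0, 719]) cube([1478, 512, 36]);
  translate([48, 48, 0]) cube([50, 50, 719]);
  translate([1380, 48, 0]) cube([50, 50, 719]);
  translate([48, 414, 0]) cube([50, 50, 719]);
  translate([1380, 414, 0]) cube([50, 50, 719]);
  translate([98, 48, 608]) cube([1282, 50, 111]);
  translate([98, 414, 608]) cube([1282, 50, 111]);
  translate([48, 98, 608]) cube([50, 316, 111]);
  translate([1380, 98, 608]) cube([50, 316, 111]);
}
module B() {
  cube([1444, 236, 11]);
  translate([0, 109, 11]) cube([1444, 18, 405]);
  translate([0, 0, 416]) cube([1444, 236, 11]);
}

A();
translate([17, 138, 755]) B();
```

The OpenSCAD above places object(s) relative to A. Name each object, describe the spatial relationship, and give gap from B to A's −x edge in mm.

A is a table. B is an I-beam. The I-beam is on top of the table, centred. The gap from the I-beam to the table's −x edge is 17 mm.

The I-beam's min-x is at 17; the table's min-x is 0; gap = 17 mm.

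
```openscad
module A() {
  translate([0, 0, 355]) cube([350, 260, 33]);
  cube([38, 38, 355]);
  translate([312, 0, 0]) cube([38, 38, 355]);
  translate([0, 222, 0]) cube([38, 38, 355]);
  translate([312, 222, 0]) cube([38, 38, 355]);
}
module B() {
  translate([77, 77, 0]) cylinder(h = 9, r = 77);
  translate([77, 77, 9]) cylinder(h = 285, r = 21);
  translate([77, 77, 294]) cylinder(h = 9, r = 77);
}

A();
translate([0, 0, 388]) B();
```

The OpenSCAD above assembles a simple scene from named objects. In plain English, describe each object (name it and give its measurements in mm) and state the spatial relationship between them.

A is a four-legged stool. The seat is 350×260 mm, 33 mm thick, top at z = 388 mm. It stands on four square legs, each 38×38 mm in cross-section, from z = 0 to the seat underside, each flush with a corner of the seat.

B is a spool: two coaxial disc flanges of radius 77 mm and thickness 9 mm, joined by a core cylinder of radius 21 mm and height 285 mm. The lower flange rests on z = 0 and the three cylinders share a vertical axis.

The spool is on top of the stool.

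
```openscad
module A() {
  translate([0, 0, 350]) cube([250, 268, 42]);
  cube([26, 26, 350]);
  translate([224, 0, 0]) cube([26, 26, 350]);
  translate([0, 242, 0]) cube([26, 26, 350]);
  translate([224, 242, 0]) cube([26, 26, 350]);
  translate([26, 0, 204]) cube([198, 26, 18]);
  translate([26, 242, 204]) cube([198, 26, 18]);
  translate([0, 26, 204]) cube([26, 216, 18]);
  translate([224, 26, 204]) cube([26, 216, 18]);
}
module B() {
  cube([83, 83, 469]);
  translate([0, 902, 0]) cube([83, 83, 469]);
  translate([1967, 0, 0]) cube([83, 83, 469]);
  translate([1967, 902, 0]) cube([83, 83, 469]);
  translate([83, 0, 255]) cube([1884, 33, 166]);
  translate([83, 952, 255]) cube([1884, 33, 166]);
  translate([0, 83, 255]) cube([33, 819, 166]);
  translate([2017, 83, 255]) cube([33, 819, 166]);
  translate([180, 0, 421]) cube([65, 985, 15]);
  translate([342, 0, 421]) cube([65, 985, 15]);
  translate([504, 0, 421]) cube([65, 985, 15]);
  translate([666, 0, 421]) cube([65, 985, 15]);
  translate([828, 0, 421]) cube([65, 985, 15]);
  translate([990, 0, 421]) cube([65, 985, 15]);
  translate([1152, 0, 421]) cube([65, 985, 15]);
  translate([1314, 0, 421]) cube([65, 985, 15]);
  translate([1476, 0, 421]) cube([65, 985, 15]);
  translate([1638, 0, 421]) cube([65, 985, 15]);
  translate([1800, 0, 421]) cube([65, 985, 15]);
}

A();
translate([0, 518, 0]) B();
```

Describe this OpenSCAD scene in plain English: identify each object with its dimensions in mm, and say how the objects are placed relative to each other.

A is a four-legged stool. The seat is a 250×268×42 mm slab whose top surface is at z = 392 mm; four square legs, each 26×26 mm in cross-section, run from the floor (z = 0) to the underside of the seat, each flush with a corner of the seat. Four stretchers, 26 mm wide and 18 mm tall, connect adjacent legs with their undersides at z = 204 mm, each running between the inner faces of the legs it joins and aligned with the legs' outer faces on the other axis.

B is a bed frame 2050 mm long (x) by 985 mm wide (y). Four 83×83 mm corner posts, 469 mm tall, at the corners of the footprint. Four rails of 33 mm thickness and 166 mm height run between adjacent posts with their undersides at z = 255 mm, their outer faces flush with the outside of the frame (the two x-running rails run between the posts' inner faces; the two y-running rails run between the posts' inner faces). 11 slats, each 65 mm wide (x) and 15 mm thick, lie across the top of the two x-running rails, running the full 985 mm width of the frame in y; the slats are evenly spaced along x between the inner faces of the end posts with equal gaps (rounded down to the nearest mm) at the −x end and between each pair — any rounding remainder accumulates at the +x end.

The bed frame is on the floor beside the stool on its +y side.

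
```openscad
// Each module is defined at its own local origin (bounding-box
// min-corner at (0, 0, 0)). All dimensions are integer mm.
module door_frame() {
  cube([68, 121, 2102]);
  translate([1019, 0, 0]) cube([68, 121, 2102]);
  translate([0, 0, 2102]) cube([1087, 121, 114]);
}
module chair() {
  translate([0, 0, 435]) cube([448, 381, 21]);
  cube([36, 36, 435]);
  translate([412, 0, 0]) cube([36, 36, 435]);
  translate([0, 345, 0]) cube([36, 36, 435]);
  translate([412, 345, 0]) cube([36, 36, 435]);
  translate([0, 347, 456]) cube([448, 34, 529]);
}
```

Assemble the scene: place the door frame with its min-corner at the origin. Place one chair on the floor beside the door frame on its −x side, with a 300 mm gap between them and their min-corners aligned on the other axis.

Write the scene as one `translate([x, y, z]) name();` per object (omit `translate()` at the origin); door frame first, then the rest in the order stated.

door_frame();
translate([-748, 0, 0]) chair();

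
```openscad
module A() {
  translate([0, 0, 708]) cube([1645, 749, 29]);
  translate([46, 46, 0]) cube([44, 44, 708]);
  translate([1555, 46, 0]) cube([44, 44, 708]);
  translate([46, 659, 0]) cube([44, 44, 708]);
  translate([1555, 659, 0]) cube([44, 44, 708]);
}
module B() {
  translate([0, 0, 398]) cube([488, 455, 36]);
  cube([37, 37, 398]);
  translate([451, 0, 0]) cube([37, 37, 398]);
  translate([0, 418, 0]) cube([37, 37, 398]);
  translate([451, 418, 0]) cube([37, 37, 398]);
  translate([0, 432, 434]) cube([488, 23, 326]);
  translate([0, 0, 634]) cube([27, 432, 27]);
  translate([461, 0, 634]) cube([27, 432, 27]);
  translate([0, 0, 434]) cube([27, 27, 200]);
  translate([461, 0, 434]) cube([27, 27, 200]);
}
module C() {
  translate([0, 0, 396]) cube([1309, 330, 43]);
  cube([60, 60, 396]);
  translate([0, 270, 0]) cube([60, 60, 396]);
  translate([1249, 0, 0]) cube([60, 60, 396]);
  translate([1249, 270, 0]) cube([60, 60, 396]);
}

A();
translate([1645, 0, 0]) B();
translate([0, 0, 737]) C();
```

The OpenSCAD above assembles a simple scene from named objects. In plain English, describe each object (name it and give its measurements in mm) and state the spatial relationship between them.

A is a table with a 1645×749 mm rectangular top, 29 mm thick, top surface at z = 737 mm, supported by four 44×44 mm square legs, each inset 46 mm from the nearest pair of top edges, running from the floor.

B is a chair. The seat is a 488×455×36 mm slab with its top at z = 434 mm, on four 37×37 mm corner legs (flush with the seat edges, standing on z = 0). A flat backrest 23 mm thick, 326 mm tall, spans the full seat width and rises from the seat top along its +y edge, rear face flush with the rear of the seat. Two armrests of 27×27 mm section run along each side from the seat's front edge to the front of the backrest, top faces 227 mm above the seat top and outer faces flush with the seat's x-edges; a 27×27 mm post under the front of each armrest stands on the seat at the front corner.

C is a long wooden bench with a 1309 mm (x) × 330 mm (y) seat, 43 mm thick, its top surface 439 mm above the floor. Four 60 mm square legs at the seat corners, flush with the edges, run from z = 0 to the seat underside.

The chair is against the table's +x side, with their −y faces flush. The bench is on top of the table.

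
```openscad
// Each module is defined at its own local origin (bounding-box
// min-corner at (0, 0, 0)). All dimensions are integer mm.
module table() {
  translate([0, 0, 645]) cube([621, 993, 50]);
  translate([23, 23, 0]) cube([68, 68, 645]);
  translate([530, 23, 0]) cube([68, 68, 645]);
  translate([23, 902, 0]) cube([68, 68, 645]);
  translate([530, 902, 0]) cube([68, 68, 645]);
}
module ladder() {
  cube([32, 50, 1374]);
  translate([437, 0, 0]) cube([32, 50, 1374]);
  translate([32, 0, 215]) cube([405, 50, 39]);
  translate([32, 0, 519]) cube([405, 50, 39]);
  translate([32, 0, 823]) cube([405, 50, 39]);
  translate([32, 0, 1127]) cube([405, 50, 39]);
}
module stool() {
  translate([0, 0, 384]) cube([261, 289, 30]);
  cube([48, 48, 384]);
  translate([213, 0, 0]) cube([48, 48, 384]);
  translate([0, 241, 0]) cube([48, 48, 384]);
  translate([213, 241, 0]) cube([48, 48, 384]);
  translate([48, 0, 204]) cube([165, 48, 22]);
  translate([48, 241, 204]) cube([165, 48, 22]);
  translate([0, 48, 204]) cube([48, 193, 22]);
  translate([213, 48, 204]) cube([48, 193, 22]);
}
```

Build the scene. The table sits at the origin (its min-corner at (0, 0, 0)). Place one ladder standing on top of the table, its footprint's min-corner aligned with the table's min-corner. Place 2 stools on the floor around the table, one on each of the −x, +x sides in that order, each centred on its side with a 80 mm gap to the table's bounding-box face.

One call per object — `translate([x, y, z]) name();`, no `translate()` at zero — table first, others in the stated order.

table();
translate([0, 0, 695]) ladder();
translate([-341, 352, 0]) stool();
translate([701, 352, 0]) stool();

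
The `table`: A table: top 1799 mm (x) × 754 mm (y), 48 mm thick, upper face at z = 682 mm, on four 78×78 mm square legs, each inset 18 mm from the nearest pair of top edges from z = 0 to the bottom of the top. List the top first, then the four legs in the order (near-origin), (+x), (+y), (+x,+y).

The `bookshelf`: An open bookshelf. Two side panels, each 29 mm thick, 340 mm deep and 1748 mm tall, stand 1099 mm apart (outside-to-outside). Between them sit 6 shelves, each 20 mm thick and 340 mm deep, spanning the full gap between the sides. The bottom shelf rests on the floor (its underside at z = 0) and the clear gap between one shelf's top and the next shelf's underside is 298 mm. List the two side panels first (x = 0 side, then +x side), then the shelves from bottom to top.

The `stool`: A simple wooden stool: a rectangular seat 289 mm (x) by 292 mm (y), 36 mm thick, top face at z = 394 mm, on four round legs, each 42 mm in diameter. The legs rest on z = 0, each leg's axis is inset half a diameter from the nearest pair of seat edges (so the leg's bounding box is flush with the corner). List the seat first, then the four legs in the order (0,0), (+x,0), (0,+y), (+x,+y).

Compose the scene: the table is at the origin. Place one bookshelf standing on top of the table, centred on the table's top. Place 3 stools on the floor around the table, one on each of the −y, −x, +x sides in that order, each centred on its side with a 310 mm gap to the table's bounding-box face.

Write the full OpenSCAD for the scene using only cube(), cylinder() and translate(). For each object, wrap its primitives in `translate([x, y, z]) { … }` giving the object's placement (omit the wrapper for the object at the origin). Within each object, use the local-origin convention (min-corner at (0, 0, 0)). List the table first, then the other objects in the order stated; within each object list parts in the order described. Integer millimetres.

translate([0, 0, 634]) cube([1799, 754, 48]);
translate([18, 18, 0]) cube([78, 78, 634]);
translate([1703, 18, 0]) cube([78, 78, 634]);
translate([18, 658, 0]) cube([78, 78, 634]);
translate([1703, 658, 0]) cube([78, 78, 634]);
translate([350, 207, 682]) {
  cube([29, 340, 1748]);
  translate([1070, 0, 0]) cube([29, 340, 1748]);
  translate([29, 0, 0]) cube([1041, 340, 20]);
  translate([29, 0, 318]) cube([1041, 340, 20]);
  translate([29, 0, 636]) cube([1041, 340, 20]);
  translate([29, 0, 954]) cube([1041, 340, 20]);
  translate([29, 0, 1272]) cube([1041, 340, 20]);
  translate([29, 0, 1590]) cube([1041, 340, 20]);
}
translate([755, -602, 0]) {
  translate([0, 0, 358]) cube([289, 292, 36]);
  translate([21, 21, 0]) cylinder(h = 358, r = 21);
  translate([268, 21, 0]) cylinder(h = 358, r = 21);
  translate([21, 271, 0]) cylinder(h = 358, r = 21);
  translate([268, 271, 0]) cylinder(h = 358, r = 21);
}
translate([-599, 231, 0]) {
  translate([0, 0, 358]) cube([289, 292, 36]);
  translate([21, 21, 0]) cylinder(h = 358, r = 21);
  translate([268, 21, 0]) cylinder(h = 358, r = 21);
  translate([21, 271, 0]) cylinder(h = 358, r = 21);
  translate([268, 271, 0]) cylinder(h = 358, r = 21);
}
translate([2109, 231, 0]) {
  translate([0, 0, 358]) cube([289, 292, 36]);
  translate([21, 21, 0]) cylinder(h = 358, r = 21);
  translate([268, 21, 0]) cylinder(h = 358, r = 21);
  translate([21, 271, 0]) cylinder(h = 358, r = 21);
  translate([268, 271, 0]) cylinder(h = 358, r = 21);
}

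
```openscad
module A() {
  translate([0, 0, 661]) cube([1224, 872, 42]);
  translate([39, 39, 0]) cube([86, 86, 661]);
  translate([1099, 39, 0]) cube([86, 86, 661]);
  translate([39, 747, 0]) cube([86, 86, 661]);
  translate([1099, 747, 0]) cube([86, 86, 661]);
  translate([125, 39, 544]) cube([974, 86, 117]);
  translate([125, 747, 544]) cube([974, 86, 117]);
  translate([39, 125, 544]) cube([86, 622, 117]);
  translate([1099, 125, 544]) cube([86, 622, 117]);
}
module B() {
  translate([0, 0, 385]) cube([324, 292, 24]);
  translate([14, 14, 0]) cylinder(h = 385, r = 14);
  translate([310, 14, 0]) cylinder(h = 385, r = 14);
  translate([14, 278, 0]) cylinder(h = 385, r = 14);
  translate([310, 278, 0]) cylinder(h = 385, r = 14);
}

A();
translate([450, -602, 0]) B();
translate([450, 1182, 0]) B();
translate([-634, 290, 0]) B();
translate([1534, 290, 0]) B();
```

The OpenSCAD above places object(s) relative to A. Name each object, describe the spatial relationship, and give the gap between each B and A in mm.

A is a table. B is a stool. Four stools sit around the table at the −y, +y, −x, +x sides. The gap between each stool and the table is 310 mm.

Each stool's nearest face is 310 mm from the table's bounding box.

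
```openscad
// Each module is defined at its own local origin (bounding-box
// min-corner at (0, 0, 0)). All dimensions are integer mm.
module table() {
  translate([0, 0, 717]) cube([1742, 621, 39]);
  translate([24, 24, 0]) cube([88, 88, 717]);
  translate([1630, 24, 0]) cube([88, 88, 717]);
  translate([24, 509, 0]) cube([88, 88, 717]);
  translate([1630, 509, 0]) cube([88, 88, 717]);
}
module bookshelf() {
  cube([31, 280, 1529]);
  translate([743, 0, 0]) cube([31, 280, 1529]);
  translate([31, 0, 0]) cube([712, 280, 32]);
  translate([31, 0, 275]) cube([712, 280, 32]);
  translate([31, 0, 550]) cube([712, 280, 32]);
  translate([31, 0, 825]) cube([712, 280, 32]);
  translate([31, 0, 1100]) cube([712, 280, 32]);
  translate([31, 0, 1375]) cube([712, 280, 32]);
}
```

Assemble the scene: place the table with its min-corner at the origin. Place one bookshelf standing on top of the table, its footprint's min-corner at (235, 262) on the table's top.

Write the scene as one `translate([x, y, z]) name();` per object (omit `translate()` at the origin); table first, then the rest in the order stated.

table();
translate([235, 262, 756]) bookshelf();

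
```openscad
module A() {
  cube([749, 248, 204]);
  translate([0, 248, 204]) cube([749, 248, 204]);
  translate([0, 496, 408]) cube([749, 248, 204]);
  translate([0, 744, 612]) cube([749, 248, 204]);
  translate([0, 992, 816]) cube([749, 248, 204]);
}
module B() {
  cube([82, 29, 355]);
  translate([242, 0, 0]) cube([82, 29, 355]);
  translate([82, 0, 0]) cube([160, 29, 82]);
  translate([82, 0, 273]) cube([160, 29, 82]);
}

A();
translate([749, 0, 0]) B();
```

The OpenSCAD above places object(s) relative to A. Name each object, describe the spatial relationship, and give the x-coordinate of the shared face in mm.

A is a staircase. B is a picture frame. The picture frame is against the staircase's +x side, with their −y faces flush. The x-coordinate of the shared face is 749 mm.

The staircase's +x face and the picture frame's −x face are both at x = 749 mm.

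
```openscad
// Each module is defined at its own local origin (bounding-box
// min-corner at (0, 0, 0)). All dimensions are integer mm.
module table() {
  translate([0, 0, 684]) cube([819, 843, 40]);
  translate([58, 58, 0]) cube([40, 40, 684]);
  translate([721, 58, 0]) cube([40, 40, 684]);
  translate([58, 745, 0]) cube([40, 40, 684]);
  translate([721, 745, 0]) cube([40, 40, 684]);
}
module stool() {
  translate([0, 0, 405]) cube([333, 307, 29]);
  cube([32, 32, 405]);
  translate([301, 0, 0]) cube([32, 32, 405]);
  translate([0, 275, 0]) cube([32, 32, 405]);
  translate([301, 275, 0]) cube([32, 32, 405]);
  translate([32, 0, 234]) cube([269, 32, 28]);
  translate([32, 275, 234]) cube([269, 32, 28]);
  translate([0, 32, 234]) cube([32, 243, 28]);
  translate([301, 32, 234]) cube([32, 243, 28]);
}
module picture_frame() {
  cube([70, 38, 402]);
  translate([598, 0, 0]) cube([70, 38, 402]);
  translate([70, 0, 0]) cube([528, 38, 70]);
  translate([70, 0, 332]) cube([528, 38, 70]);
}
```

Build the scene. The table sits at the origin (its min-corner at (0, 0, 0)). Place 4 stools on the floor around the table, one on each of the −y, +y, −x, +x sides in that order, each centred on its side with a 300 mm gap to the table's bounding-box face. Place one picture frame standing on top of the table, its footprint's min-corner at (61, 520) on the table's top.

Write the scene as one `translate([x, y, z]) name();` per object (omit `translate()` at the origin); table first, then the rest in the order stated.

table();
translate([243, -607, 0]) stool();
translate([243, 1143, 0]) stool();
translate([-633, 268, 0]) stool();
translate([1119, 268, 0]) stool();
translate([61, 520, 724]) picture_frame();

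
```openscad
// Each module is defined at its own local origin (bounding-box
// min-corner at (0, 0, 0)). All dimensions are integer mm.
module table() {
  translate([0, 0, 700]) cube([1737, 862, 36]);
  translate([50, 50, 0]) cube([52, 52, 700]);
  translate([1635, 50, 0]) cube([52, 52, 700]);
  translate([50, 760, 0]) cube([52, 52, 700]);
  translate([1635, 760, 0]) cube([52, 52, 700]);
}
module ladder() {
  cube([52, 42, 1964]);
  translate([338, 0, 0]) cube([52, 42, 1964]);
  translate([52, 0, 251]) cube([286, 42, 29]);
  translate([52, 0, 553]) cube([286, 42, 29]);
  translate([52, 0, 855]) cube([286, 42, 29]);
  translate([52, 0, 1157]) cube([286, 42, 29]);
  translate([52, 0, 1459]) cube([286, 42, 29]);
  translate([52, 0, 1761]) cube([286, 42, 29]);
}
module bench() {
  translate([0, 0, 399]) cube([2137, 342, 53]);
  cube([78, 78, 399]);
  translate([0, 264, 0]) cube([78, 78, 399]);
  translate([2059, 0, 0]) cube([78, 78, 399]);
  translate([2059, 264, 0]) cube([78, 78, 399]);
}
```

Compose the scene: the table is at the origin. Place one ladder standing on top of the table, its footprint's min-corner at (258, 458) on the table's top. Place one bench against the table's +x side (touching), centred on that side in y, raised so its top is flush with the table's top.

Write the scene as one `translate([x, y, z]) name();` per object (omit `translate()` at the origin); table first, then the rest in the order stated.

table();
translate([258, 458, 736]) ladder();
translate([1737, 260, 284]) bench();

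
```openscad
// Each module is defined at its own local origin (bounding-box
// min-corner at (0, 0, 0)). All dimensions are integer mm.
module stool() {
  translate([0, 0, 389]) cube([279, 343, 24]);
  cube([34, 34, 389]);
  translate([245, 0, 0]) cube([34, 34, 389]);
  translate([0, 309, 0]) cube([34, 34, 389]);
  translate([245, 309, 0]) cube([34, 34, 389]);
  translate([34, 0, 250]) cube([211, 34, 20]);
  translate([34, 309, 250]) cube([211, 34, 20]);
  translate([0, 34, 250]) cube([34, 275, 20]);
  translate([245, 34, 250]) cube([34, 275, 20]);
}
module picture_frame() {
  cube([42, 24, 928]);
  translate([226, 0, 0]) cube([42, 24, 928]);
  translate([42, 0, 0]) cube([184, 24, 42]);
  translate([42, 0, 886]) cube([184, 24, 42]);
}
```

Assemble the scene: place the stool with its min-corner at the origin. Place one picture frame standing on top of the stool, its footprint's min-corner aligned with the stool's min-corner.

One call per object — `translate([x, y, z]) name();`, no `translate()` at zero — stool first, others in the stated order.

stool();
translate([0, 0, 413]) picture_frame();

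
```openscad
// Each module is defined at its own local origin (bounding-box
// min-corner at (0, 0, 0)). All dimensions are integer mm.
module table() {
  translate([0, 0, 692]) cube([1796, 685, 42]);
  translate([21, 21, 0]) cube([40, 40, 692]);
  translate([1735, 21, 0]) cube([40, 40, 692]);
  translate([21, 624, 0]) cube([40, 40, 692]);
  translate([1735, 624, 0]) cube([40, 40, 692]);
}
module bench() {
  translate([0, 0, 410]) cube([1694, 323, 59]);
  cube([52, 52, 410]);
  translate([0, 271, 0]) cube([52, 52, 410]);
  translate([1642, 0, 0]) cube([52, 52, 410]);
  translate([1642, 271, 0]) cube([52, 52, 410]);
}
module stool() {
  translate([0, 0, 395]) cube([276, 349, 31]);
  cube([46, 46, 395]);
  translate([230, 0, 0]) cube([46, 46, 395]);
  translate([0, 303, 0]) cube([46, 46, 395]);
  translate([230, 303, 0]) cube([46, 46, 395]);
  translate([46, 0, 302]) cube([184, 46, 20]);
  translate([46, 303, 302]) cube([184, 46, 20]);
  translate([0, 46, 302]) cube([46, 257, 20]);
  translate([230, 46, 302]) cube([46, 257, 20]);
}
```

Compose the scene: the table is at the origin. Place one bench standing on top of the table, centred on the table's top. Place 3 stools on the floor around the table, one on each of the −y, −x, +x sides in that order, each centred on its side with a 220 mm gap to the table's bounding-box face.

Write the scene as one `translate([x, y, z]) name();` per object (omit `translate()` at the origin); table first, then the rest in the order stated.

table();
translate([51, 181, 734]) bench();
translate([760, -569, 0]) stool();
translate([-496, 168, 0]) stool();
translate([2016, 168, 0]) stool();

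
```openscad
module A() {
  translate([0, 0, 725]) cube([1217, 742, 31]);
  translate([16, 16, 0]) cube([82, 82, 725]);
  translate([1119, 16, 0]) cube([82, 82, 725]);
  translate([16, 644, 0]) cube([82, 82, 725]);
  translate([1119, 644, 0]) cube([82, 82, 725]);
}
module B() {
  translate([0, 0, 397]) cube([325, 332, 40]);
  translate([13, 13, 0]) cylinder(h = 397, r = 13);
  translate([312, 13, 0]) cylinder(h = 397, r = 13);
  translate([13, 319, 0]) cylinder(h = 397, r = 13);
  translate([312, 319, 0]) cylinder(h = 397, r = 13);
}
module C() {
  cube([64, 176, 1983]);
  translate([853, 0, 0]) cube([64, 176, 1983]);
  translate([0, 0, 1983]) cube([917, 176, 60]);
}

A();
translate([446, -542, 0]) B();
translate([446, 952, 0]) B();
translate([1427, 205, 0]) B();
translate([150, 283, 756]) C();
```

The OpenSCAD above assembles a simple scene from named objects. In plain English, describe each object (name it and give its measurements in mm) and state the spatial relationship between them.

A is a rectangular dining table. The top is 1217×742×31 mm with its upper surface at z = 756 mm. It stands on four 82×82 mm square legs, each inset 16 mm from the nearest pair of top edges, running from the floor to the underside of the top.

B is a simple wooden stool: a rectangular seat 325 mm (x) by 332 mm (y), 40 mm thick, top face at z = 437 mm, on four round legs, each 26 mm in diameter. The legs rest on z = 0, each leg's axis is inset half a diameter from the nearest pair of seat edges (so the leg's bounding box is flush with the corner).

C is a door frame. The clear opening is 789 mm wide and 1983 mm high. Two 64 mm wide jambs, 176 mm deep, stand either side of the opening from the floor to the top of the opening. A 60 mm thick head sits across the top of both jambs, spanning the full outside width of the frame.

Three stools sit around the table at the −y, +y, +x sides. The door frame is on top of the table, centred.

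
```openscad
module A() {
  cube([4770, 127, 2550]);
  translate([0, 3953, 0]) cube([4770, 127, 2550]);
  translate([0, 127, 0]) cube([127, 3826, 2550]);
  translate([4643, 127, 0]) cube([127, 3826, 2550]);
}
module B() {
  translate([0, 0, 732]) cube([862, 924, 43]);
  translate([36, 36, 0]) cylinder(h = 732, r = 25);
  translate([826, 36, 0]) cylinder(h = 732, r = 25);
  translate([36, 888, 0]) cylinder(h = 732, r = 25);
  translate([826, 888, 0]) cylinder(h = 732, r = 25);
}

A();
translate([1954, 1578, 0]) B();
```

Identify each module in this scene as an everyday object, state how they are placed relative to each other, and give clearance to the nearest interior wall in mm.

A is a house frame. B is a table. The table sits inside the house frame, centred. The clearance to the nearest interior wall is 1451 mm.

Clearances: x = 1827, y = 1451; minimum 1451 mm.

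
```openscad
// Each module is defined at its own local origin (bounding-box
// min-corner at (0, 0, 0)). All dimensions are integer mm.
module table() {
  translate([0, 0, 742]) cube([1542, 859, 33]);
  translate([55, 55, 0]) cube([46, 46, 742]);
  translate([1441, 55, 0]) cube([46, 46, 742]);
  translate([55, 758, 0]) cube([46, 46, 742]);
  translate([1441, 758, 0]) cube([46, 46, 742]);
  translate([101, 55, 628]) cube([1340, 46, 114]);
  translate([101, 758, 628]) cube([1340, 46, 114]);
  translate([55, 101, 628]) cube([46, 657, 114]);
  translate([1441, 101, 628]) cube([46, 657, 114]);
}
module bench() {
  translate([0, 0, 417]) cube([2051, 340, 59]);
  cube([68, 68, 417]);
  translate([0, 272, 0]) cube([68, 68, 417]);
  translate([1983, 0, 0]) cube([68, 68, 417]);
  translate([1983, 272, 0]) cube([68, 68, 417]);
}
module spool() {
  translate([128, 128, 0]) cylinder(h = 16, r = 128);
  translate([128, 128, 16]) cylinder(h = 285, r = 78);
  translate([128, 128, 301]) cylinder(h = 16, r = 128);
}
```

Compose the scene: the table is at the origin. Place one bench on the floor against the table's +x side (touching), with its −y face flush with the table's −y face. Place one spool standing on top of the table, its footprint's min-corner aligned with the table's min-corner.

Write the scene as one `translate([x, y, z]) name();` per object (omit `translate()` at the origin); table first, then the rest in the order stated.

table();
translate([1542, 0, 0]) bench();
translate([0, 0, 775]) spool();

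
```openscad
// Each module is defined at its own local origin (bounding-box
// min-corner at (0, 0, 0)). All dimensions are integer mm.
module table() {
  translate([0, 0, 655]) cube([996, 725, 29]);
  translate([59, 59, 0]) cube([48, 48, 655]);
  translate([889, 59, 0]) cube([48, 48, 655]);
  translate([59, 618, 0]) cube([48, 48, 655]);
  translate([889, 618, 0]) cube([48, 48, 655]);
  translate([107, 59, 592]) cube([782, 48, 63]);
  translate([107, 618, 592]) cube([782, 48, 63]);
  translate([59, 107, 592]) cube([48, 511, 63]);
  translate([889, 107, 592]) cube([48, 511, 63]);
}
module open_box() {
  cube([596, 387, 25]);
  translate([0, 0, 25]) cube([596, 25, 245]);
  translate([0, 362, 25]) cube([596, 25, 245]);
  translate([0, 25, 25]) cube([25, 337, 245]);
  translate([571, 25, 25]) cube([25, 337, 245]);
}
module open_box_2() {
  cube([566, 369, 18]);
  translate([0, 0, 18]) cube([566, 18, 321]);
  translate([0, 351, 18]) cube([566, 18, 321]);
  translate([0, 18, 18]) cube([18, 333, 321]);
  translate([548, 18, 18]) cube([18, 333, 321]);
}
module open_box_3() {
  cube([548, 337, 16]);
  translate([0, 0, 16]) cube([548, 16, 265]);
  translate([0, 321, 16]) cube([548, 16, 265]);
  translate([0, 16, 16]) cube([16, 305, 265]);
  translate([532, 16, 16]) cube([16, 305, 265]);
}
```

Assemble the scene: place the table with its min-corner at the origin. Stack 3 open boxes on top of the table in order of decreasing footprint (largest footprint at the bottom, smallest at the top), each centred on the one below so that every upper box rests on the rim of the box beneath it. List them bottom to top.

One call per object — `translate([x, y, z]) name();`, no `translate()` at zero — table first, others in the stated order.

table();
translate([200, 169, 684]) open_box();
translate([215, 178, 954]) open_box_2();
translate([224, 194, 1293]) open_box_3();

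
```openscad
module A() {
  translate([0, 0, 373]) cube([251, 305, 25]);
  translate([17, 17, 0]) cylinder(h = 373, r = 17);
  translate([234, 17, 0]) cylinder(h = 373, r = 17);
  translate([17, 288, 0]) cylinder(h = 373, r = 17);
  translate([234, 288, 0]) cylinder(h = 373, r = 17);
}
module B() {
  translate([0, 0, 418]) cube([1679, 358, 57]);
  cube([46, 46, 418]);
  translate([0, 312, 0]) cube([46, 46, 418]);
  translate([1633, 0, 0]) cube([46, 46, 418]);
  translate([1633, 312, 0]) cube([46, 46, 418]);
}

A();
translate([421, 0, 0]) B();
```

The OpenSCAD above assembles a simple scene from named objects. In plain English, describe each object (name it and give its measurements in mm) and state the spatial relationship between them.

A is a four-legged stool. The seat is a 251×305×25 mm slab whose top surface is at z = 398 mm; four round legs, each 34 mm in diameter, run from the floor (z = 0) to the underside of the seat, each leg's axis is inset half a diameter from the nearest pair of seat edges (so the leg's bounding box is flush with the corner).

B is a long wooden bench with a 1679 mm (x) × 358 mm (y) seat, 57 mm thick, its top surface 475 mm above the floor. Four 46 mm square legs at the seat corners, flush with the edges, run from z = 0 to the seat underside.

The bench is on the floor beside the stool on its +x side.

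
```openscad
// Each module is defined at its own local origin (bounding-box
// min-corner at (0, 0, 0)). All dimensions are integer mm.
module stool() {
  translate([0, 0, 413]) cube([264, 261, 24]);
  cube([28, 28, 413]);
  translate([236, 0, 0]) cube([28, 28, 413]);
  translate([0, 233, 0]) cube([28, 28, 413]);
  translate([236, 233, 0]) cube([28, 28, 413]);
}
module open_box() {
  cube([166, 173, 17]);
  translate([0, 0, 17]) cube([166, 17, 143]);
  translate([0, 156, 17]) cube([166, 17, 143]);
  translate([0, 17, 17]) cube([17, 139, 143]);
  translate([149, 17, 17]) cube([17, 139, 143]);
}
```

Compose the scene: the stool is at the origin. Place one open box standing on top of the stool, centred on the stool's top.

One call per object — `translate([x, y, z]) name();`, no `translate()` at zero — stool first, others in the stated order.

stool();
translate([49, 44, 437]) open_box();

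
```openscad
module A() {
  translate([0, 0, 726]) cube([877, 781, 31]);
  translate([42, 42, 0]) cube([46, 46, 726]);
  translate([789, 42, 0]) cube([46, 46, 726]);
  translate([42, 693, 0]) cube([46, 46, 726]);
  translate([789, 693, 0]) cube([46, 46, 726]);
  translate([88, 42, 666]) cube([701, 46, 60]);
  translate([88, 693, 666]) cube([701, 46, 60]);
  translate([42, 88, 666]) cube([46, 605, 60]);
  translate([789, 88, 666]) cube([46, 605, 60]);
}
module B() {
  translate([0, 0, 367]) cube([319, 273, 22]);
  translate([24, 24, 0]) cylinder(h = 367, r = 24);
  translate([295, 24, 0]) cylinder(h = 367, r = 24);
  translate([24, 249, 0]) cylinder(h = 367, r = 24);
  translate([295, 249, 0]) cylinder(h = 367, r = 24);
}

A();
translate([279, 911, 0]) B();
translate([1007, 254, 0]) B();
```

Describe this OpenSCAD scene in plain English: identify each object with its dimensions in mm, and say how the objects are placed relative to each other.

A is a table: top 877 mm (x) × 781 mm (y), 31 mm thick, upper face at z = 757 mm, on four 46×46 mm square legs, each inset 42 mm from the nearest pair of top edges, running from z = 0 to the bottom of the top. Four apron rails, 46 mm thick and 60 mm tall, run between adjacent legs with their top edges flush with the underside of the top and their outer faces flush with the legs' outer faces.

B is a four-legged stool. The seat is a 319×273×22 mm slab whose top surface is at z = 389 mm; four round legs, each 48 mm in diameter, run from the floor (z = 0) to the underside of the seat, each leg's axis is inset half a diameter from the nearest pair of seat edges (so the leg's bounding box is flush with the corner).

Two stools sit around the table at the +y, +x sides.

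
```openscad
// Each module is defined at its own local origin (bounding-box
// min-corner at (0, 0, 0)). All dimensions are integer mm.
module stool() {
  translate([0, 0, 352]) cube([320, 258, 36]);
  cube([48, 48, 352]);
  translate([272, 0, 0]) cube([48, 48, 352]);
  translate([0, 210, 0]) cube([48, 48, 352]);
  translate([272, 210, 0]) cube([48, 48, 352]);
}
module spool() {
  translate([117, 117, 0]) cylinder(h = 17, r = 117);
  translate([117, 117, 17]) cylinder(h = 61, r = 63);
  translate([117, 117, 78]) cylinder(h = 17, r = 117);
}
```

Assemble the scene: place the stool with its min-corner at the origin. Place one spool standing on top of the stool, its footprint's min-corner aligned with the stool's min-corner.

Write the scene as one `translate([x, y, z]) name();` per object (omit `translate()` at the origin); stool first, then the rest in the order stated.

stool();
translate([0, 0, 388]) spool();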